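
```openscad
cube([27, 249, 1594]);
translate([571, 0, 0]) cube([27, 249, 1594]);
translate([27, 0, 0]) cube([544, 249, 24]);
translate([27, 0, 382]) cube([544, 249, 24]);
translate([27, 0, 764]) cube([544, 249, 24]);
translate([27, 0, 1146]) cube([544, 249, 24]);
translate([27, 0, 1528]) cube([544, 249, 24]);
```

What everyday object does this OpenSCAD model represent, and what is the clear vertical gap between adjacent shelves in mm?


A bookshelf. The clear shelf gap is 358 mm.

Two tall side panels with 5 horizontal boards between them — a bookshelf. The first two shelf undersides are at z = 0 and z = 382; with shelf thickness 24, the clear gap is 382 − 0 − 24 = 358 mm.


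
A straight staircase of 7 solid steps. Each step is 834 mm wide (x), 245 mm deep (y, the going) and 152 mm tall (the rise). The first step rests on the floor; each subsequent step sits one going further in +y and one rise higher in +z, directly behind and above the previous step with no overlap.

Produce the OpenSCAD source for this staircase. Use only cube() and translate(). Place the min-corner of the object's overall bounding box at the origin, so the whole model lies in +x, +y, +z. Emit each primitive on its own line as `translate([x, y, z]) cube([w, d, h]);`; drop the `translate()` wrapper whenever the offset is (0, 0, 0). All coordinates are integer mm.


cube([834, 245, 152]);
translate([0, 245, 152]) cube([834, 245, 152]);
translate([0, 490, 304]) cube([834, 245, 152]);
translate([0, 735, 456]) cube([834, 245, 152]);
translate([0, 980, 608]) cube([834, 245, 152]);
translate([0, 1225, 760]) cube([834, 245, 152]);
translate([0, 1470, 912]) cube([834, 245, 152]);


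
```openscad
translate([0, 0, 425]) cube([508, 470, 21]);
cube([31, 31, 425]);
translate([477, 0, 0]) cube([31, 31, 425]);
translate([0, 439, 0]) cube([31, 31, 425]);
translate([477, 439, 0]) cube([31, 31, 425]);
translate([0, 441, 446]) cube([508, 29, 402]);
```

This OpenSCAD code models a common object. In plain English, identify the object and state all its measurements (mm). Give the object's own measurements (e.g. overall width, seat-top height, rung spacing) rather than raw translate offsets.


A chair. The seat is a 508×470×21 mm slab with its top at z = 446 mm, on four 31×31 mm corner legs (flush with the seat edges, standing on z = 0). A flat backrest 29 mm thick, 402 mm tall, spans the full seat width and rises from the seat top along its +y edge, rear face flush with the rear of the seat.


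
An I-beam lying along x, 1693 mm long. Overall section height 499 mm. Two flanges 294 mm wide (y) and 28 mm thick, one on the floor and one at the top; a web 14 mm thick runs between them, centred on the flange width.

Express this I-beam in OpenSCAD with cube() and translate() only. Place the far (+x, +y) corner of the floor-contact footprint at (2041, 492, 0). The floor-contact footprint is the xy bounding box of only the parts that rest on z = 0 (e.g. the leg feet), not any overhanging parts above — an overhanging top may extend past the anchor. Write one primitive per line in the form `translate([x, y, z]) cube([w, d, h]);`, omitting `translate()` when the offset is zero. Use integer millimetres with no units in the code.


translate([348, 198, 0]) cube([1693, 294, 28]);
translate([348, 338, 28]) cube([1693, 14, 443]);
translate([348, 198, 471]) cube([1693, 294, 28]);


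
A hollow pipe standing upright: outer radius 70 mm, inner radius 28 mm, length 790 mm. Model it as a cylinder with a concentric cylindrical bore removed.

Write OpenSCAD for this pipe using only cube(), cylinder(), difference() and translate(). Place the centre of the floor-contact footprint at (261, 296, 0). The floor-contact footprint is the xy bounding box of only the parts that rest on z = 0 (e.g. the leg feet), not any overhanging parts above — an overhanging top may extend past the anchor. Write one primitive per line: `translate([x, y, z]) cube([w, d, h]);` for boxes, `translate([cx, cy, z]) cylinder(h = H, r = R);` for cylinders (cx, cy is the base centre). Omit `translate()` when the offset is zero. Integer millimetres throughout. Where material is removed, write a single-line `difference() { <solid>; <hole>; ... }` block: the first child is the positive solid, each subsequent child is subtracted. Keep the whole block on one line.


difference() { translate([261, 296, 0]) cylinder(h = 790, r = 70); translate([261, 296, 0]) cylinder(h = 790, r = 28); }


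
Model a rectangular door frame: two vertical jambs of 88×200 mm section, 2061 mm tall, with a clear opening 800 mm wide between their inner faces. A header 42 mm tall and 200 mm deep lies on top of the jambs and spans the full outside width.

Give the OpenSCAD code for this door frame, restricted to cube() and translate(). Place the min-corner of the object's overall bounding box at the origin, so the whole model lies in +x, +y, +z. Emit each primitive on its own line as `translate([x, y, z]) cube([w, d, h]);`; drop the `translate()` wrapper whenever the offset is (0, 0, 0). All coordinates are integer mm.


cube([88, 200, 2061]);
translate([888, 0, 0]) cube([88, 200, 2061]);
translate([0, 0, 2061]) cube([976, 200, 42]);


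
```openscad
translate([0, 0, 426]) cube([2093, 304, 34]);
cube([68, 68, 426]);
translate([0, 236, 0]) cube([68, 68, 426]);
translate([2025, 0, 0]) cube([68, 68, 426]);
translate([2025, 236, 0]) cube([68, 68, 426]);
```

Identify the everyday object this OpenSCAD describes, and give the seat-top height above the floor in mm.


A bench. The seat-top height is 460 mm.

A long slab on four corner posts — a bench. The slab sits at z = 426 with thickness 34, so the top is 426 + 34 = 460 mm.


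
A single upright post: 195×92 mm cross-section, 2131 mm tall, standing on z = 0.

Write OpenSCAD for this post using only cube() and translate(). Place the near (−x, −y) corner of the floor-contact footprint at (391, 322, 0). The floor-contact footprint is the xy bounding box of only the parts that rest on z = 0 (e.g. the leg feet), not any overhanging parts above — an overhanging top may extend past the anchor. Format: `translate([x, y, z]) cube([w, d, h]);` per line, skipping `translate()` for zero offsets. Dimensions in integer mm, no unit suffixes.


translate([391, 322, 0]) cube([195, 92, 2131]);


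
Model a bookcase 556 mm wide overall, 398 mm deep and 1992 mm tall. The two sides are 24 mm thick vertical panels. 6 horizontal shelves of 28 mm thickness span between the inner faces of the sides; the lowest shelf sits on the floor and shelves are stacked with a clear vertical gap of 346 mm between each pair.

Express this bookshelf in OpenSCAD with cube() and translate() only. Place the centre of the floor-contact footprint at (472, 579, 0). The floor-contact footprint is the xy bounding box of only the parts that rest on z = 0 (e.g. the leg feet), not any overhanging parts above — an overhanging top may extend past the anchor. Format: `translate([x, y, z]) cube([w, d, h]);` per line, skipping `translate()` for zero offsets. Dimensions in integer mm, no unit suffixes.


translate([194, 380, 0]) cube([24, 398, 1992]);
translate([726, 380, 0]) cube([24, 398, 1992]);
translate([218, 380, 0]) cube([508, 398, 28]);
translate([218, 380, 374]) cube([508, 398, 28]);
translate([218, 380, 748]) cube([508, 398, 28]);
translate([218, 380, 1122]) cube([508, 398, 28]);
translate([218, 380, 1496]) cube([508, 398, 28]);
translate([218, 380, 1870]) cube([508, 398, 28]);


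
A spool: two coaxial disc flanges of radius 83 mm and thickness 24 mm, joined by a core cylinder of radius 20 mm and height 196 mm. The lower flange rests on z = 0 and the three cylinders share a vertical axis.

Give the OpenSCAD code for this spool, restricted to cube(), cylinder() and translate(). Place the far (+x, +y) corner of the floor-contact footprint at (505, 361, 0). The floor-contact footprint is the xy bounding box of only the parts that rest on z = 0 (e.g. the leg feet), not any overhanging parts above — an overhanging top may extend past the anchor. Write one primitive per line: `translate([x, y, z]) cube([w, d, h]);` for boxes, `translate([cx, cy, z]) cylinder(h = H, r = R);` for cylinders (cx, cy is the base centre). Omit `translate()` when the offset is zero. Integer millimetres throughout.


translate([422, 278, 0]) cylinder(h = 24, r = 83);
translate([422, 278, 24]) cylinder(h = 196, r = 20);
translate([422, 278, 220]) cylinder(h = 24, r = 83);


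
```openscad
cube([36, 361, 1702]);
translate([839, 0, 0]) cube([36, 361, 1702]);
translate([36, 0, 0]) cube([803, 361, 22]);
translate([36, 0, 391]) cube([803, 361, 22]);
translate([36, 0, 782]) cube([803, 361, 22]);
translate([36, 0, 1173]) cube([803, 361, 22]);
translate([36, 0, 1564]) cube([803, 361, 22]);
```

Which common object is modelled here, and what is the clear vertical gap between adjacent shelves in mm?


A bookshelf. The clear shelf gap is 369 mm.

Two tall side panels with 5 horizontal boards between them — a bookshelf. The first two shelf undersides are at z = 0 and z = 391; with shelf thickness 22, the clear gap is 391 − 0 − 22 = 369 mm.


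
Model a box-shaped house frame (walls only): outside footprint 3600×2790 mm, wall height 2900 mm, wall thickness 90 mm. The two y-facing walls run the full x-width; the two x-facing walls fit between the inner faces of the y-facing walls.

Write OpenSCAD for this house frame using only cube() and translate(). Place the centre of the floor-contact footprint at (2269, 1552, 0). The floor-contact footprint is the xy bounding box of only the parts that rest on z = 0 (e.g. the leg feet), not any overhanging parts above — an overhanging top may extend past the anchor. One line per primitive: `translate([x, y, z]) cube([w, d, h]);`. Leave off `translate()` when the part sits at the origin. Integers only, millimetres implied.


translate([469, 157, 0]) cube([3600, 90, 2900]);
translate([469, 2857, 0]) cube([3600, 90, 2900]);
translate([469, 247, 0]) cube([90, 2610, 2900]);
translate([3979, 247, 0]) cube([90, 2610, 2900]);


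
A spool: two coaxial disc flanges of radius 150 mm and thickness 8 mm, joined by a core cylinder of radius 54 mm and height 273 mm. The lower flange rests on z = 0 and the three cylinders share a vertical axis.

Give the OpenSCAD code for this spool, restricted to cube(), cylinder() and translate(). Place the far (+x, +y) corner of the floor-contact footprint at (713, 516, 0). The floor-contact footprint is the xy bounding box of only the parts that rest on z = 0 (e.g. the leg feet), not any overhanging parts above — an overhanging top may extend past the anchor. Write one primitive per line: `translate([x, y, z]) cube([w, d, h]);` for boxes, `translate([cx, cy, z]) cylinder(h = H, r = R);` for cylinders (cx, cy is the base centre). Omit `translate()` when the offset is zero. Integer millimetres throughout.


translate([563, 366, 0]) cylinder(h = 8, r = 150);
translate([563, 366, 8]) cylinder(h = 273, r = 54);
translate([563, 366, 281]) cylinder(h = 8, r = 150);


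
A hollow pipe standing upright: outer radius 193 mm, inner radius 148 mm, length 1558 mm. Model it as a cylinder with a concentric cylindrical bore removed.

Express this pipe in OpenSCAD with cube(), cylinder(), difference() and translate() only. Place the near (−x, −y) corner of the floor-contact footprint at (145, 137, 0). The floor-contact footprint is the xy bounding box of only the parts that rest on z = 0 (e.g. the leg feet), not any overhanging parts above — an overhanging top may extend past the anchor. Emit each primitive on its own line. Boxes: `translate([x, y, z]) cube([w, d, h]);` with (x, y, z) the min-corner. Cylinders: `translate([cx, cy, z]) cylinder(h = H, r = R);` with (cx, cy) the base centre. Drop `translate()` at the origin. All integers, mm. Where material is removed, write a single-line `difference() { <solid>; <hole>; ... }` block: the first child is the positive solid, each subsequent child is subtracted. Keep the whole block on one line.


difference() { translate([338, 330, 0]) cylinder(h = 1558, r = 193); translate([338, 330, 0]) cylinder(h = 1558, r = 148); }


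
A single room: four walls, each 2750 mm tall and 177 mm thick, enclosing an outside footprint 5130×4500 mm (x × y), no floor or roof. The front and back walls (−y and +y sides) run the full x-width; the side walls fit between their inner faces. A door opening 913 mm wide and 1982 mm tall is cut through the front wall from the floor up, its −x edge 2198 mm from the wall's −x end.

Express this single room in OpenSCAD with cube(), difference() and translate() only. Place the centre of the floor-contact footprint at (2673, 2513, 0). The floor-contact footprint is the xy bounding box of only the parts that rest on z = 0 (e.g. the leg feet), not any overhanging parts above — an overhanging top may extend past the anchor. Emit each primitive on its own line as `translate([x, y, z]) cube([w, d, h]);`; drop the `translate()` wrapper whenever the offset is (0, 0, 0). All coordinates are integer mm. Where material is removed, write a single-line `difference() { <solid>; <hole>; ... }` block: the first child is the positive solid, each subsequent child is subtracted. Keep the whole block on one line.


difference() { translate([108, 263, 0]) cube([5130, 177, 2750]); translate([2306, 263, 0]) cube([913, 177, 1982]); }
translate([108, 4586, 0]) cube([5130, 177, 2750]);
translate([108, 440, 0]) cube([177, 4146, 2750]);
translate([5061, 440, 0]) cube([177, 4146, 2750]);


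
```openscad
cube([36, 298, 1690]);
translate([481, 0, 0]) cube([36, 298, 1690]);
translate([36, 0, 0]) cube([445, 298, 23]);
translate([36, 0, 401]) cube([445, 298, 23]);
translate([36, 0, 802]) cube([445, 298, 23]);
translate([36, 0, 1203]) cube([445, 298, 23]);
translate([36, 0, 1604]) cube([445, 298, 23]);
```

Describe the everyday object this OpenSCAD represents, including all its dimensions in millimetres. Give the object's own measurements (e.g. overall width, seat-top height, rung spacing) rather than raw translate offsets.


An open bookshelf. Two side panels, each 36 mm thick, 298 mm deep and 1690 mm tall, stand 517 mm apart (outside-to-outside). Between them sit 5 shelves, each 23 mm thick and 298 mm deep, spanning the full gap between the sides. The bottom shelf rests on the floor (its underside at z = 0) and the clear gap between one shelf's top and the next shelf's underside is 378 mm.


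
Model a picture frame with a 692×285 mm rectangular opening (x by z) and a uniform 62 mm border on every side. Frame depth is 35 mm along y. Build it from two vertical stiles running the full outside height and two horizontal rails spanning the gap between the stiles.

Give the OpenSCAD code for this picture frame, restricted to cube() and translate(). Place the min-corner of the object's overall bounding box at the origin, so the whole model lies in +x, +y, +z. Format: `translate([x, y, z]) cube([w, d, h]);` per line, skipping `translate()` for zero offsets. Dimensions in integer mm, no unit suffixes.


cube([62, 35, 409]);
translate([754, 0, 0]) cube([62, 35, 409]);
translate([62, 0, 0]) cube([692, 35, 62]);
translate([62, 0, 347]) cube([692, 35, 62]);


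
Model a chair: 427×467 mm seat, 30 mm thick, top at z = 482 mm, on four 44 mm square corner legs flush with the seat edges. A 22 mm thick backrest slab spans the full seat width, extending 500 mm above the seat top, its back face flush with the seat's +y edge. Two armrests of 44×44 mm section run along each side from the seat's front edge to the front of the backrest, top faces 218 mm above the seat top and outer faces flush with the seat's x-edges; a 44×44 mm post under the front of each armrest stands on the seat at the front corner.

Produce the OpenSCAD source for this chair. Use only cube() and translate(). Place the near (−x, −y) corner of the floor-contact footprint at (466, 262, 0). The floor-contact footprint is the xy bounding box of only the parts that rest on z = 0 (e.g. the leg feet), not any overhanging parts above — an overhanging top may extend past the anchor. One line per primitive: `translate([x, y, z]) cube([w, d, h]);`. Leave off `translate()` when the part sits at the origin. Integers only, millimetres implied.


translate([466, 262, 452]) cube([427, 467, 30]);
translate([466, 262, 0]) cube([44, 44, 452]);
translate([849, 262, 0]) cube([44, 44, 452]);
translate([466, 685, 0]) cube([44, 44, 452]);
translate([849, 685, 0]) cube([44, 44, 452]);
translate([466, 707, 482]) cube([427, 22, 500]);
translate([466, 262, 656]) cube([44, 445, 44]);
translate([849, 262, 656]) cube([44, 445, 44]);
translate([466, 262, 482]) cube([44, 44, 174]);
translate([849, 262, 482]) cube([44, 44, 174]);


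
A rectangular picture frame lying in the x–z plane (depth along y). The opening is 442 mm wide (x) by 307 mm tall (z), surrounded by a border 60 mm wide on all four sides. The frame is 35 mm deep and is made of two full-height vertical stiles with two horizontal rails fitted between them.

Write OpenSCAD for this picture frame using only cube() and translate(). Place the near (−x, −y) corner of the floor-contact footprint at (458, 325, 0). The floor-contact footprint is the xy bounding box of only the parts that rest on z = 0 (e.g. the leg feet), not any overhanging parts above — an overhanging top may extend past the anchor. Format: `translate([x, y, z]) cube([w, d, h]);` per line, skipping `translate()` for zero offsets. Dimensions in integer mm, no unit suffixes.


translate([458, 325, 0]) cube([60, 35, 427]);
translate([960, 325, 0]) cube([60, 35, 427]);
translate([518, 325, 0]) cube([442, 35, 60]);
translate([518, 325, 367]) cube([442, 35, 60]);


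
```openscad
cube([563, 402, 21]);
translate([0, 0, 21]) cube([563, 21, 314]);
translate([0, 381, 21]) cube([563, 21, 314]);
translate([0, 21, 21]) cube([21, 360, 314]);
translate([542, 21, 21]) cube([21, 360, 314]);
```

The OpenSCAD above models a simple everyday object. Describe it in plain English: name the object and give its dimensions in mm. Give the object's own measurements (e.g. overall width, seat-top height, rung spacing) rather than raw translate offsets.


An open-topped rectangular box: outside dimensions 563×402×335 mm, with a uniform wall and base thickness of 21 mm. The base is a full 563×402 slab on the floor; four walls sit on top of the base. The front and back walls (the −y and +y sides) span the full width; the two side walls fit between them.


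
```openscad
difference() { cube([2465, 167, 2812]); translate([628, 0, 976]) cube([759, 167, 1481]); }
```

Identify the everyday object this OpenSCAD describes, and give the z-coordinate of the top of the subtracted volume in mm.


A wall with a window opening. The window head height is 2457 mm.

A wall with a rectangular opening subtracted — a window. Sill at z = 976, opening 1481 mm tall, so the head is at 976 + 1481 = 2457 mm.


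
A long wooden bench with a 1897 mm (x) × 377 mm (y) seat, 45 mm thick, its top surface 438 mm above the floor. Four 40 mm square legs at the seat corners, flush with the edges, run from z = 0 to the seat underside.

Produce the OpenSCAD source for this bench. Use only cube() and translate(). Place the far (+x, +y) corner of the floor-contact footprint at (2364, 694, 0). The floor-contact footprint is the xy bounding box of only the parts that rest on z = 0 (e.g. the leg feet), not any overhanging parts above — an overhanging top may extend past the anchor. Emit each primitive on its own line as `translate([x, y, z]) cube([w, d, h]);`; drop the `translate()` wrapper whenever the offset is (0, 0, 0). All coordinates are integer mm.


translate([467, 317, 393]) cube([1897, 377, 45]);
translate([467, 317, 0]) cube([40, 40, 393]);
translate([467, 654, 0]) cube([40, 40, 393]);
translate([2324, 317, 0]) cube([40, 40, 393]);
translate([2324, 654, 0]) cube([40, 40, 393]);


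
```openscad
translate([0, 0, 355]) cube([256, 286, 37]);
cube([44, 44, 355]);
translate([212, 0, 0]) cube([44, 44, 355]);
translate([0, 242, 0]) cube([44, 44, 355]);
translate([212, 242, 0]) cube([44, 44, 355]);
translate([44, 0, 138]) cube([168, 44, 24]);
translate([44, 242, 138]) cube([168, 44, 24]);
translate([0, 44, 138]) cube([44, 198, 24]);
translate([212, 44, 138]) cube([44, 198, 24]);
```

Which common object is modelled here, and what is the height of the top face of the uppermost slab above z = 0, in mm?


A stool. The seat height is 392 mm.

A 256×286×37 slab at z = 355 on four corner posts — a stool. The seat top is 355 + 37 = 392 mm.


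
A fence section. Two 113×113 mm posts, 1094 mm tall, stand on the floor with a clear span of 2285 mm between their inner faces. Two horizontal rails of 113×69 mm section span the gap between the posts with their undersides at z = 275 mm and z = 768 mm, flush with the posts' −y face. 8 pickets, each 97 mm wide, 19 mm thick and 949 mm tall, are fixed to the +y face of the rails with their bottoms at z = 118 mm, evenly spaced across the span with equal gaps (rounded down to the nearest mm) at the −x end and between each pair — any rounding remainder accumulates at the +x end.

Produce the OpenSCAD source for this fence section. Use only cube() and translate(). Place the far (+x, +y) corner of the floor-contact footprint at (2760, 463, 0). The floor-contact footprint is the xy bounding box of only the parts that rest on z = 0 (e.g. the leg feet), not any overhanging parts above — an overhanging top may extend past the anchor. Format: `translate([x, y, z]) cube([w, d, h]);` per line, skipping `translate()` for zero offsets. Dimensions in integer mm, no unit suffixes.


translate([249, 350, 0]) cube([113, 113, 1094]);
translate([2647, 350, 0]) cube([113, 113, 1094]);
translate([362, 350, 275]) cube([2285, 113, 69]);
translate([362, 350, 768]) cube([2285, 113, 69]);
translate([529, 463, 118]) cube([97, 19, 949]);
translate([793, 463, 118]) cube([97, 19, 949]);
translate([1057, 463, 118]) cube([97, 19, 949]);
translate([1321, 463, 118]) cube([97, 19, 949]);
translate([1585, 463, 118]) cube([97, 19, 949]);
translate([1849, 463, 118]) cube([97, 19, 949]);
translate([2113, 463, 118]) cube([97, 19, 949]);
translate([2377, 463, 118]) cube([97, 19, 949]);


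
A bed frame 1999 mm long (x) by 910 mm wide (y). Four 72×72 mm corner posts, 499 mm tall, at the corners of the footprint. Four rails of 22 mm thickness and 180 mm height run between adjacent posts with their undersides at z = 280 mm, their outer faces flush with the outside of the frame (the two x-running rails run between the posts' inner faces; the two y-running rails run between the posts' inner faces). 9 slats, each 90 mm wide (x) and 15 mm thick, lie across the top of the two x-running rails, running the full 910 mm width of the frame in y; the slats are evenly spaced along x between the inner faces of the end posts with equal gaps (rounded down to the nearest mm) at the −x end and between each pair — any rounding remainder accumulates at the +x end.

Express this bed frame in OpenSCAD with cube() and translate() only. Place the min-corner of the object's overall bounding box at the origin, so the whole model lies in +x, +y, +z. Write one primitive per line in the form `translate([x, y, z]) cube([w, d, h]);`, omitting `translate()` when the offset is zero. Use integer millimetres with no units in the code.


cube([72, 72, 499]);
translate([0, 838, 0]) cube([72, 72, 499]);
translate([1927, 0, 0]) cube([72, 72, 499]);
translate([1927, 838, 0]) cube([72, 72, 499]);
translate([72, 0, 280]) cube([1855, 22, 180]);
translate([72, 888, 280]) cube([1855, 22, 180]);
translate([0, 72, 280]) cube([22, 766, 180]);
translate([1977, 72, 280]) cube([22, 766, 180]);
translate([176, 0, 460]) cube([90, 910, 15]);
translate([370, 0, 460]) cube([90, 910, 15]);
translate([564, 0, 460]) cube([90, 910, 15]);
translate([758, 0, 460]) cube([90, 910, 15]);
translate([952, 0, 460]) cube([90, 910, 15]);
translate([1146, 0, 460]) cube([90, 910, 15]);
translate([1340, 0, 460]) cube([90, 910, 15]);
translate([1534, 0, 460]) cube([90, 910, 15]);
translate([1728, 0, 460]) cube([90, 910, 15]);


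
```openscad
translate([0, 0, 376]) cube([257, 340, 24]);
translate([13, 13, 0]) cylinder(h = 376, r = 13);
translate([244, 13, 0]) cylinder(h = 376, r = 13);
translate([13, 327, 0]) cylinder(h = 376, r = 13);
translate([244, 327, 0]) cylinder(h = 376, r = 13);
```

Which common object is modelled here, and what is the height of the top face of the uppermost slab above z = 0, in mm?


A stool. The seat height is 400 mm.

A 257×340×24 slab at z = 376 on four corner cylinders — a stool. The seat top is 376 + 24 = 400 mm.


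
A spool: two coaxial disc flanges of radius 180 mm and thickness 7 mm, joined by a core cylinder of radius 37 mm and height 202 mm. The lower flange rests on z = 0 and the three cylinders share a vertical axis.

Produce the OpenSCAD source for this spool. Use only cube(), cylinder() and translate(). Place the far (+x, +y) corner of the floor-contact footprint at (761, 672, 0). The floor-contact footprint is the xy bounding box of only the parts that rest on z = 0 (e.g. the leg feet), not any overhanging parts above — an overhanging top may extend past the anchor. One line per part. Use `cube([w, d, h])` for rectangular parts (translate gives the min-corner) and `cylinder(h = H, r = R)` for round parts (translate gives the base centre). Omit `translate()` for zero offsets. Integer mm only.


translate([581, 492, 0]) cylinder(h = 7, r = 180);
translate([581, 492, 7]) cylinder(h = 202, r = 37);
translate([581, 492, 209]) cylinder(h = 7, r = 180);


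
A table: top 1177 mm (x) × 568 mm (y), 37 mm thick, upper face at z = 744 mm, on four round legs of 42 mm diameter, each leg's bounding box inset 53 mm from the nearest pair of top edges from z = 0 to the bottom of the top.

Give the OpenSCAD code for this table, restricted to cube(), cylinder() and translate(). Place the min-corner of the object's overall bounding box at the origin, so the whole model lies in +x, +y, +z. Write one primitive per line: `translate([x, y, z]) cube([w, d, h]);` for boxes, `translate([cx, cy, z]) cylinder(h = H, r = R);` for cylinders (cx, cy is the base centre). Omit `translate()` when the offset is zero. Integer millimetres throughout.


translate([0, 0, 707]) cube([1177, 568, 37]);
translate([74, 74, 0]) cylinder(h = 707, r = 21);
translate([1103, 74, 0]) cylinder(h = 707, r = 21);
translate([74, 494, 0]) cylinder(h = 707, r = 21);
translate([1103, 494, 0]) cylinder(h = 707, r = 21);


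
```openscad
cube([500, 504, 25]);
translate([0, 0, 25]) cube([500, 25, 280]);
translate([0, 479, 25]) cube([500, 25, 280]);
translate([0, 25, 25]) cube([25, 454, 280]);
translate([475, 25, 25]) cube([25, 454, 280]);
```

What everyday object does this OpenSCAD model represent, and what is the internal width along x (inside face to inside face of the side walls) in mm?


An open box. The internal width is 450 mm.

A 500×504 base slab with four walls standing on it — an open box. The base is 500 mm wide and the walls are 25 mm thick, so the internal width is 500 − 2 × 25 = 450 mm.


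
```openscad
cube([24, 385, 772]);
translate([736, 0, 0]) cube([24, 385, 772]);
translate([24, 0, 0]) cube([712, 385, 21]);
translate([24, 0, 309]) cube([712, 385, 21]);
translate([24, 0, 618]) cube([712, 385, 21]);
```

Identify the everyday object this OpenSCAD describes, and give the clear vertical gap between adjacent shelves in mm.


A bookshelf. The clear shelf gap is 288 mm.

Two tall side panels with 3 horizontal boards between them — a bookshelf. The first two shelf undersides are at z = 0 and z = 309; with shelf thickness 21, the clear gap is 309 − 0 − 21 = 288 mm.


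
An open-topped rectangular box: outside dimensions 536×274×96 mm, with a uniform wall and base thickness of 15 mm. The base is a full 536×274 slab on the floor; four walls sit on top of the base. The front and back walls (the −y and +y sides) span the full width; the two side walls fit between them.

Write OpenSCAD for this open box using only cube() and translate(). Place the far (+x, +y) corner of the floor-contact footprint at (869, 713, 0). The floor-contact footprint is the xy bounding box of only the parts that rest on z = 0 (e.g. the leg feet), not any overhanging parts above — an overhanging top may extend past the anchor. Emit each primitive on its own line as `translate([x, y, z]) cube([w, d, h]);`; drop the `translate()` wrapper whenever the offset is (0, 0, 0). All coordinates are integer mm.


translate([333, 439, 0]) cube([536, 274, 15]);
translate([333, 439, 15]) cube([536, 15, 81]);
translate([333, 698, 15]) cube([536, 15, 81]);
translate([333, 454, 15]) cube([15, 244, 81]);
translate([854, 454, 15]) cube([15, 244, 81]);


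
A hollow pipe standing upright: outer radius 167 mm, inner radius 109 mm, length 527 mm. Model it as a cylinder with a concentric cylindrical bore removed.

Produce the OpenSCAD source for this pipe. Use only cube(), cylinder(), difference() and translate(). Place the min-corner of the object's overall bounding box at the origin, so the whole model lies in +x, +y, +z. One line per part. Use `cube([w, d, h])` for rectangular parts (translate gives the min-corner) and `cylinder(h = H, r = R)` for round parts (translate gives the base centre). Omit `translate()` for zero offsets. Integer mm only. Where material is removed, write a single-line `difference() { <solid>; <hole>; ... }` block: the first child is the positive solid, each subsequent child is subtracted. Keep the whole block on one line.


difference() { translate([167, 167, 0]) cylinder(h = 527, r = 167); translate([167, 167, 0]) cylinder(h = 527, r = 109); }


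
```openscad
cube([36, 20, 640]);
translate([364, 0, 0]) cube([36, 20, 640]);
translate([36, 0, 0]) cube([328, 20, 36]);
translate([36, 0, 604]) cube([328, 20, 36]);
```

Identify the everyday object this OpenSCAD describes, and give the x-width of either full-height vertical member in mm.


A picture frame. The border width is 36 mm.

Four thin pieces enclosing a rectangular opening — a picture frame. The two full-height stiles are 640 mm tall; the top rail sits at z = 604 and is 36 mm tall, so the border above the opening is 640 − 604 = 36 mm, matching the stile x-width.


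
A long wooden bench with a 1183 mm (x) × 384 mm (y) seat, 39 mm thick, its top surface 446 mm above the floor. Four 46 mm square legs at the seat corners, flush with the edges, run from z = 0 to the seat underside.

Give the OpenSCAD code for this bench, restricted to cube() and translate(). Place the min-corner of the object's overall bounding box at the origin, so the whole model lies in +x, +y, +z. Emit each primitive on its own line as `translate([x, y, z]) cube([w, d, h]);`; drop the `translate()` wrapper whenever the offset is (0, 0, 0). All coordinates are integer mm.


translate([0, 0, 407]) cube([1183, 384, 39]);
cube([46, 46, 407]);
translate([0, 338, 0]) cube([46, 46, 407]);
translate([1137, 0, 0]) cube([46, 46, 407]);
translate([1137, 338, 0]) cube([46, 46, 407]);


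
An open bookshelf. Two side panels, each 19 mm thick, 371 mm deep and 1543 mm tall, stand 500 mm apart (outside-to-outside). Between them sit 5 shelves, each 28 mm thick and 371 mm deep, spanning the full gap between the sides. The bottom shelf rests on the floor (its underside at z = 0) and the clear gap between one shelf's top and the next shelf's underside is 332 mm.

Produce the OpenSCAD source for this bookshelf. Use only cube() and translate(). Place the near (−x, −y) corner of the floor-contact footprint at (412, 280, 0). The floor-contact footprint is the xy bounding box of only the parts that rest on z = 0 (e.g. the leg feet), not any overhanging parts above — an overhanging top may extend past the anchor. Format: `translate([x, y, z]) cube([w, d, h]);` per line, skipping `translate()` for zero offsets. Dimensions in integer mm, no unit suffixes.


translate([412, 280, 0]) cube([19, 371, 1543]);
translate([893, 280, 0]) cube([19, 371, 1543]);
translate([431, 280, 0]) cube([462, 371, 28]);
translate([431, 280, 360]) cube([462, 371, 28]);
translate([431, 280, 720]) cube([462, 371, 28]);
translate([431, 280, 1080]) cube([462, 371, 28]);
translate([431, 280, 1440]) cube([462, 371, 28]);


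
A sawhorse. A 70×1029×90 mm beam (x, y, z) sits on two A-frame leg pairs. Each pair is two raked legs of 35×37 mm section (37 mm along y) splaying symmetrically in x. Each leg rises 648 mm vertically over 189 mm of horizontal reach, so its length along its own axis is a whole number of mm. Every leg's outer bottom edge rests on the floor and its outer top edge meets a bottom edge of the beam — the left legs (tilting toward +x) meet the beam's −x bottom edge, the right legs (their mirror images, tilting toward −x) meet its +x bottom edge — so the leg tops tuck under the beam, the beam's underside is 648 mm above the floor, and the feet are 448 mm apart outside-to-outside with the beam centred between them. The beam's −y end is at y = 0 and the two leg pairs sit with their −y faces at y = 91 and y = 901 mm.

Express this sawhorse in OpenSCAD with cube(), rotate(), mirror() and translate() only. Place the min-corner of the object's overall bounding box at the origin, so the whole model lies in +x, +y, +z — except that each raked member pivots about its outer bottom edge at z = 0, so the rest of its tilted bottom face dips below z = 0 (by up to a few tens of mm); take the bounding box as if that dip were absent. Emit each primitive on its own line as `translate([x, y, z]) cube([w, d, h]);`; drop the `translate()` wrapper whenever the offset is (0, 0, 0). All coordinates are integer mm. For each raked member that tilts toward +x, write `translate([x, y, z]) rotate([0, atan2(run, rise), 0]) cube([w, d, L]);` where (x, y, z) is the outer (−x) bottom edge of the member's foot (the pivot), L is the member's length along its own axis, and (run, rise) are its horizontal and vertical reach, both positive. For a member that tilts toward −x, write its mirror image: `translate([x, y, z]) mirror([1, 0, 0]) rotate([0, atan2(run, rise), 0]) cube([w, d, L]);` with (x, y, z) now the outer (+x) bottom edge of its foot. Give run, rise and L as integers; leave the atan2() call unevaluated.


// leg length = √(189² + 648²) = 675
// right-leg outer foot x = 2·189 + 70 = 448
// beam min-corner = (189, 0, 648)
translate([189, 0, 648]) cube([70, 1029, 90]);
translate([0, 91, 0]) rotate([0, atan2(189, 648), 0]) cube([35, 37, 675]);
translate([448, 91, 0]) mirror([1, 0, 0]) rotate([0, atan2(189, 648), 0]) cube([35, 37, 675]);
translate([0, 901, 0]) rotate([0, atan2(189, 648), 0]) cube([35, 37, 675]);
translate([448, 901, 0]) mirror([1, 0, 0]) rotate([0, atan2(189, 648), 0]) cube([35, 37, 675]);


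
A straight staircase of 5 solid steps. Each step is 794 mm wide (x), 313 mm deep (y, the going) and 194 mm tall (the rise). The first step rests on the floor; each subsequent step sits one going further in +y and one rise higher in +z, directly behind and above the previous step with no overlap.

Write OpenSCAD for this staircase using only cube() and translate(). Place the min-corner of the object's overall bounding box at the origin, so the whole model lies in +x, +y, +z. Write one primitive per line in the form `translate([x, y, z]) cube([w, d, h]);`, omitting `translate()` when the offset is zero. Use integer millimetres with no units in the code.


cube([794, 313, 194]);
translate([0, 313, 194]) cube([794, 313, 194]);
translate([0, 626, 388]) cube([794, 313, 194]);
translate([0, 939, 582]) cube([794, 313, 194]);
translate([0, 1252, 776]) cube([794, 313, 194]);


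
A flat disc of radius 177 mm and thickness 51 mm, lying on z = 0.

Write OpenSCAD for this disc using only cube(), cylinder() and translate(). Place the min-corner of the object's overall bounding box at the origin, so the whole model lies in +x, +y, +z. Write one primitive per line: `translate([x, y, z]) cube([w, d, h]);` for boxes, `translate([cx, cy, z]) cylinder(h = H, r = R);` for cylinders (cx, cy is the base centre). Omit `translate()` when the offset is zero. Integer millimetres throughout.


translate([177, 177, 0]) cylinder(h = 51, r = 177);


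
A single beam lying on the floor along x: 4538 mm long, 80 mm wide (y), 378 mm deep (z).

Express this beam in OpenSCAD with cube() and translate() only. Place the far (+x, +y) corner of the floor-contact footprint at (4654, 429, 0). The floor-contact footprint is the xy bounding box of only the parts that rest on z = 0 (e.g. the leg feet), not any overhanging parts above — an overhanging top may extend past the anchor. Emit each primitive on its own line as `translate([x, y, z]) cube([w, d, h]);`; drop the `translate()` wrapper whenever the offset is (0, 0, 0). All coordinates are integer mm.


translate([116, 349, 0]) cube([4538, 80, 378]);


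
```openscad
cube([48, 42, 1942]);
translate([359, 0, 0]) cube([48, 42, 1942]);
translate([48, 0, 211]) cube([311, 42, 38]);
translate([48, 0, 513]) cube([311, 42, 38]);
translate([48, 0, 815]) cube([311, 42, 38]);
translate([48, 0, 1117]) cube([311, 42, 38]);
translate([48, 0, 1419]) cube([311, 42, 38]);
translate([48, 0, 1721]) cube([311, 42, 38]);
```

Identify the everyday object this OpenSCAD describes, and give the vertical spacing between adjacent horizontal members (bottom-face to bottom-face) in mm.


A ladder. The rung spacing is 302 mm.

Two tall 48×42 posts with 6 short bars between them — a ladder. Adjacent rungs sit at z = 211 and z = 513, so the spacing is 513 − 211 = 302 mm.


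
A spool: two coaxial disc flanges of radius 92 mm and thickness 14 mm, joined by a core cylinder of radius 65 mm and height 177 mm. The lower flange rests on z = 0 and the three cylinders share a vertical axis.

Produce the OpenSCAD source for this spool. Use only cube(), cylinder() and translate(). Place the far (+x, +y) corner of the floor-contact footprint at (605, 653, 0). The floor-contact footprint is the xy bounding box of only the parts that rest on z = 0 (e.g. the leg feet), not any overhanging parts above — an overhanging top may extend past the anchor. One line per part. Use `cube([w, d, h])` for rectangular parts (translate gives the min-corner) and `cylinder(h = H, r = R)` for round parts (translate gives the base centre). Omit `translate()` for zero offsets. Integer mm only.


translate([513, 561, 0]) cylinder(h = 14, r = 92);
translate([513, 561, 14]) cylinder(h = 177, r = 65);
translate([513, 561, 191]) cylinder(h = 14, r = 92);


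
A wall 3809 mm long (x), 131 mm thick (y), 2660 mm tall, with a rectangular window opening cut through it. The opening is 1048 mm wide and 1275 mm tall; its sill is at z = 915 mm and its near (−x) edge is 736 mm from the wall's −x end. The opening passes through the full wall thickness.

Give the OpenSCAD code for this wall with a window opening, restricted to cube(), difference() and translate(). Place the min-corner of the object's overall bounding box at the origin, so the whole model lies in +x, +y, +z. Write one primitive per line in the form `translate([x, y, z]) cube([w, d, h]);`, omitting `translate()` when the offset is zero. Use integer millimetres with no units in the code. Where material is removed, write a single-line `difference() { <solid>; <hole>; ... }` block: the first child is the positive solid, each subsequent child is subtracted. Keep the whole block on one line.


difference() { cube([3809, 131, 2660]); translate([736, 0, 915]) cube([1048, 131, 1275]); }


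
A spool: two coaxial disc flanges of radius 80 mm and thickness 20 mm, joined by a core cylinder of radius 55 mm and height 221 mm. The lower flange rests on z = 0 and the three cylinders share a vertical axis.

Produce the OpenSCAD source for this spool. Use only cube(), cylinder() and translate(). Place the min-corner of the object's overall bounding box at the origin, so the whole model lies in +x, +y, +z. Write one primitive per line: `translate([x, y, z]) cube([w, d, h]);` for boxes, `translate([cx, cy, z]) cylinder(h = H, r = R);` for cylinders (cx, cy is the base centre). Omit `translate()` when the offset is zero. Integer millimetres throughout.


translate([80, 80, 0]) cylinder(h = 20, r = 80);
translate([80, 80, 20]) cylinder(h = 221, r = 55);
translate([80, 80, 241]) cylinder(h = 20, r = 80);
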